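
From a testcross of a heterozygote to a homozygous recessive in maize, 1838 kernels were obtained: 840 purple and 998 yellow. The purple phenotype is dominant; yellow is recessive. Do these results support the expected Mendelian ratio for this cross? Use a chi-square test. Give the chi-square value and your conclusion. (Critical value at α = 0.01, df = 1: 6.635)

13.582; not consistent

A testcross of a heterozygote (Aa × aa) gives a 1:1 phenotypic ratio.
The 1:1 ratio has 2 parts, so with N = 1838 the expected counts are:
  purple: 1838 × 1/2 = 919
  yellow: 1838 × 1/2 = 919
χ² = Σ (O − E)² / E
  purple: (840 − 919)² / 919 = 6.7911
  yellow: (998 − 919)² / 919 = 6.7911
χ² = 6.7911 + 6.7911 = 13.5822 ≈ 13.582
Degrees of freedom = 2 − 1 = 1; critical value at α = 0.01 is 6.635.
Since 13.582 > 6.635, we reject the null hypothesis — the data do not fit the 1:1 ratio.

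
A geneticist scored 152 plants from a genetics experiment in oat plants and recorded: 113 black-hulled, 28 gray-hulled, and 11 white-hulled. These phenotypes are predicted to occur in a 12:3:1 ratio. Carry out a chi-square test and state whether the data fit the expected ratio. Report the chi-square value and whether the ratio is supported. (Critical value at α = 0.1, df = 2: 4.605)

0.254; consistent

Total ratio parts = 16. Expected numbers out of 152:
  black-hulled: 152 × 12/16 = 114
  gray-hulled: 152 × 3/16 = 28.5
  white-hulled: 152 × 1/16 = 9.5
χ² = Σ (O − E)² / E
  black-hulled: (113 − 114)² / 114 = 0.0088
  gray-hulled: (28 − 28.5)² / 28.5 = 0.0088
  white-hulled: (11 − 9.5)² / 9.5 = 0.2368
χ² = 0.0088 + 0.0088 + 0.2368 = 0.2544 ≈ 0.254
Degrees of freedom = 3 − 1 = 2; critical value at α = 0.1 is 4.605.
Since 0.254 < 4.605, we fail to reject the null hypothesis — the data are consistent with the 12:3:1 ratio.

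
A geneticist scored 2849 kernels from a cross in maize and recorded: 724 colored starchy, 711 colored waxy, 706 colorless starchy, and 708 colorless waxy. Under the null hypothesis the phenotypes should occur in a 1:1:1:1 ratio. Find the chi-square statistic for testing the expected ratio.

Expected counts for N = 2849 under a 1:1:1:1 ratio (total parts = 4):
  colored starchy: 2849 × 1/4 = 712.25
  colored waxy: 2849 × 1/4 = 712.25
  colorless starchy: 2849 × 1/4 = 712.25
  colorless waxy: 2849 × 1/4 = 712.25
χ² = Σ (O − E)² / E
  colored starchy: (724 − 712.25)² / 712.25 = 0.1938
  colored waxy: (711 − 712.25)² / 712.25 = 0.0022
  colorless starchy: (706 − 712.25)² / 712.25 = 0.0548
  colorless waxy: (708 − 712.25)² / 712.25 = 0.0254
χ² = 0.1938 + 0.0022 + 0.0548 + 0.0254 = 0.2762 ≈ 0.276

0.276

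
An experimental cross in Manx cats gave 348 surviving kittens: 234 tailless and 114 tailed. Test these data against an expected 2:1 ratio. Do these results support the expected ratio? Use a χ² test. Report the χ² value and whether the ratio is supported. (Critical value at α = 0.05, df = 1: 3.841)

Under the 2:1 hypothesis (Σ ratio = 3, N = 348):
  tailless: 348 × 2/3 = 232
  tailed: 348 × 1/3 = 116
χ² = Σ (O − E)² / E
  tailless: (234 − 232)² / 232 = 0.0172
  tailed: (114 − 116)² / 116 = 0.0345
χ² = 0.0172 + 0.0345 = 0.0517 ≈ 0.052
Degrees of freedom = 2 − 1 = 1; critical value at α = 0.05 is 3.841.
Since 0.052 < 3.841, we fail to reject the null hypothesis — the data are consistent with the 2:1 ratio.

0.052; consistent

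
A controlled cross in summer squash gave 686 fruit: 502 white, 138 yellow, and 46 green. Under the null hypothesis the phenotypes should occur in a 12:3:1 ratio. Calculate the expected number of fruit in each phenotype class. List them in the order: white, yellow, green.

The 12:3:1 ratio has 16 parts, so with N = 686 the expected counts are:
  white: 686 × 12/16 = 514.5
  yellow: 686 × 3/16 = 128.625
  green: 686 × 1/16 = 42.875

514.5, 128.625, 42.875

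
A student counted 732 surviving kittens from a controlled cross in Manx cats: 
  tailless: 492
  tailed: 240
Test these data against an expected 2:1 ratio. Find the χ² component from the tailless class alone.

Total ratio parts = 3. Expected numbers out of 732:
  tailless: 732 × 2/3 = 488
  tailed: 732 × 1/3 = 244
Contribution of tailless: (492 − 488)² / 488 = 0.0328

0.033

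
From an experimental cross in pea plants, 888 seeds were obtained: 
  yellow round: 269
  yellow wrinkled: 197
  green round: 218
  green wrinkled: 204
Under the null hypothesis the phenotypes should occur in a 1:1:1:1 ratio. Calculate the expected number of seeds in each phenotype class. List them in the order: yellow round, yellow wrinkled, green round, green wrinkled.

222, 222, 222, 222

Total ratio parts = 4. Expected numbers out of 888:
  yellow round: 888 × 1/4 = 222
  yellow wrinkled: 888 × 1/4 = 222
  green round: 888 × 1/4 = 222
  green wrinkled: 888 × 1/4 = 222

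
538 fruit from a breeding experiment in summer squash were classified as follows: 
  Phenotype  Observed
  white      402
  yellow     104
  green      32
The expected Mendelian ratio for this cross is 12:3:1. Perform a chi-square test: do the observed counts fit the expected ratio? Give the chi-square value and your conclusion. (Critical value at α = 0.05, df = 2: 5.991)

0.181; consistent

Expected counts for N = 538 under a 12:3:1 ratio (total parts = 16):
  white: 538 × 12/16 = 403.5
  yellow: 538 × 3/16 = 100.875
  green: 538 × 1/16 = 33.625
χ² = Σ (O − E)² / E
  white: (402 − 403.5)² / 403.5 = 0.0056
  yellow: (104 − 100.875)² / 100.875 = 0.0968
  green: (32 − 33.625)² / 33.625 = 0.0785
χ² = 0.0056 + 0.0968 + 0.0785 = 0.1809 ≈ 0.181
Degrees of freedom = 3 − 1 = 2; critical value at α = 0.05 is 5.991.
Since 0.181 < 5.991, we fail to reject the null hypothesis — the data are consistent with the 12:3:1 ratio.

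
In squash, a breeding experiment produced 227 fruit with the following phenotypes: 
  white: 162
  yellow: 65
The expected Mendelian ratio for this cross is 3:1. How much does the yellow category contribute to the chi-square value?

1.199

Under the 3:1 hypothesis (Σ ratio = 4, N = 227):
  white: 227 × 3/4 = 170.25
  yellow: 227 × 1/4 = 56.75
Contribution of yellow: (65 − 56.75)² / 56.75 = 1.1993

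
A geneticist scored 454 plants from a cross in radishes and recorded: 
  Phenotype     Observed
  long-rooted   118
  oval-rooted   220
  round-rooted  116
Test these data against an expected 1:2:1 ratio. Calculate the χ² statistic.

0.449

Expected counts for N = 454 under a 1:2:1 ratio (total parts = 4):
  long-rooted: 454 × 1/4 = 113.5
  oval-rooted: 454 × 2/4 = 227
  round-rooted: 454 × 1/4 = 113.5
χ² = Σ (O − E)² / E
  long-rooted: (118 − 113.5)² / 113.5 = 0.1784
  oval-rooted: (220 − 227)² / 227 = 0.2159
  round-rooted: (116 − 113.5)² / 113.5 = 0.0551
χ² = 0.1784 + 0.2159 + 0.0551 = 0.4494 ≈ 0.449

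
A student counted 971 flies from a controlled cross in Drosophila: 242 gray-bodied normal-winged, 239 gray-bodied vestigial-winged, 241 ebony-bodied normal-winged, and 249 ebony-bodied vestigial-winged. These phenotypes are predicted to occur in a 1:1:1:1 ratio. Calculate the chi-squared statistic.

Expected counts for N = 971 under a 1:1:1:1 ratio (total parts = 4):
  gray-bodied normal-winged: 971 × 1/4 = 242.75
  gray-bodied vestigial-winged: 971 × 1/4 = 242.75
  ebony-bodied normal-winged: 971 × 1/4 = 242.75
  ebony-bodied vestigial-winged: 971 × 1/4 = 242.75
χ² = Σ (O − E)² / E
  gray-bodied normal-winged: (242 − 242.75)² / 242.75 = 0.0023
  gray-bodied vestigial-winged: (239 − 242.75)² / 242.75 = 0.0579
  ebony-bodied normal-winged: (241 − 242.75)² / 242.75 = 0.0126
  ebony-bodied vestigial-winged: (249 − 242.75)² / 242.75 = 0.1609
χ² = 0.0023 + 0.0579 + 0.0126 + 0.1609 = 0.2337 ≈ 0.234

0.234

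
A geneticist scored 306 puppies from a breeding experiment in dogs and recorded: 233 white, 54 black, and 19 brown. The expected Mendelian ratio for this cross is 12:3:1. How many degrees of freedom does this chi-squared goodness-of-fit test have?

2

A goodness-of-fit test with 3 phenotype classes has df = 3 − 1 = 2.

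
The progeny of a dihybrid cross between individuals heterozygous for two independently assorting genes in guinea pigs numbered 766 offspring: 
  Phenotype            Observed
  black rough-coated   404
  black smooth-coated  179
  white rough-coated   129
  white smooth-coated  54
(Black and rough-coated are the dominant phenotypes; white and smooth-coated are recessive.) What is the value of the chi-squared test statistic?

12.662

A dihybrid F₂ with independent assortment and complete dominance at both loci gives a 9:3:3:1 phenotypic ratio.
Total ratio parts = 16. Expected numbers out of 766:
  black rough-coated: 766 × 9/16 = 430.875
  black smooth-coated: 766 × 3/16 = 143.625
  white rough-coated: 766 × 3/16 = 143.625
  white smooth-coated: 766 × 1/16 = 47.875
χ² = Σ (O − E)² / E
  black rough-coated: (404 − 430.875)² / 430.875 = 1.6763
  black smooth-coated: (179 − 143.625)² / 143.625 = 8.7129
  white rough-coated: (129 − 143.625)² / 143.625 = 1.4892
  white smooth-coated: (54 − 47.875)² / 47.875 = 0.7836
χ² = 1.6763 + 8.7129 + 1.4892 + 0.7836 = 12.662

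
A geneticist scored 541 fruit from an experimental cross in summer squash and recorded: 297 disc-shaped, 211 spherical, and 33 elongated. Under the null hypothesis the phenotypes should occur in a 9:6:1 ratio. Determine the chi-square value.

0.521

Expected counts for N = 541 under a 9:6:1 ratio (total parts = 16):
  disc-shaped: 541 × 9/16 = 304.3125
  spherical: 541 × 6/16 = 202.875
  elongated: 541 × 1/16 = 33.8125
χ² = Σ (O − E)² / E
  disc-shaped: (297 − 304.3125)² / 304.3125 = 0.1757
  spherical: (211 − 202.875)² / 202.875 = 0.3254
  elongated: (33 − 33.8125)² / 33.8125 = 0.0195
χ² = 0.1757 + 0.3254 + 0.0195 = 0.5206 ≈ 0.521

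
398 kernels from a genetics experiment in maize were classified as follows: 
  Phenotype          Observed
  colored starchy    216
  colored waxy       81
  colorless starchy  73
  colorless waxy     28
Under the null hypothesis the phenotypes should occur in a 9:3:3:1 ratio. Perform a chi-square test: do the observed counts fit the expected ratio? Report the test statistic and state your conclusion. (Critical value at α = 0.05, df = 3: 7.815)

1.250; consistent

Under the 9:3:3:1 hypothesis (Σ ratio = 16, N = 398):
  colored starchy: 398 × 9/16 = 223.875
  colored waxy: 398 × 3/16 = 74.625
  colorless starchy: 398 × 3/16 = 74.625
  colorless waxy: 398 × 1/16 = 24.875
χ² = Σ (O − E)² / E
  colored starchy: (216 − 223.875)² / 223.875 = 0.2770
  colored waxy: (81 − 74.625)² / 74.625 = 0.5446
  colorless starchy: (73 − 74.625)² / 74.625 = 0.0354
  colorless waxy: (28 − 24.875)² / 24.875 = 0.3926
χ² = 0.2770 + 0.5446 + 0.0354 + 0.3926 = 1.2496 ≈ 1.250
Degrees of freedom = 4 − 1 = 3; critical value at α = 0.05 is 7.815.
Since 1.250 < 7.815, we fail to reject the null hypothesis — the data are consistent with the 9:3:3:1 ratio.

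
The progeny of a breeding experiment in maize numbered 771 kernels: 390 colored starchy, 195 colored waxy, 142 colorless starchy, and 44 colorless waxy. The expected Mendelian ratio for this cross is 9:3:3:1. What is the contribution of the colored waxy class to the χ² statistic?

17.598

The 9:3:3:1 ratio has 16 parts, so with N = 771 the expected counts are:
  colored starchy: 771 × 9/16 = 433.6875
  colored waxy: 771 × 3/16 = 144.5625
  colorless starchy: 771 × 3/16 = 144.5625
  colorless waxy: 771 × 1/16 = 48.1875
Contribution of colored waxy: (195 − 144.5625)² / 144.5625 = 17.5975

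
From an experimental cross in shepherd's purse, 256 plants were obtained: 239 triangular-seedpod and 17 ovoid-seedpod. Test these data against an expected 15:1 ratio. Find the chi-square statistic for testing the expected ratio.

0.067

Expected counts for N = 256 under a 15:1 ratio (total parts = 16):
  triangular-seedpod: 256 × 15/16 = 240
  ovoid-seedpod: 256 × 1/16 = 16
χ² = Σ (O − E)² / E
  triangular-seedpod: (239 − 240)² / 240 = 0.0042
  ovoid-seedpod: (17 − 16)² / 16 = 0.0625
χ² = 0.0042 + 0.0625 = 0.0667 ≈ 0.067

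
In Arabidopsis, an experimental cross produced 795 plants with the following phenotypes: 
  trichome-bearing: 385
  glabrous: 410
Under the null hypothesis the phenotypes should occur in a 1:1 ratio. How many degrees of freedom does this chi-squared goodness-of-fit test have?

1

A goodness-of-fit test with 2 phenotype classes has df = 2 − 1 = 1.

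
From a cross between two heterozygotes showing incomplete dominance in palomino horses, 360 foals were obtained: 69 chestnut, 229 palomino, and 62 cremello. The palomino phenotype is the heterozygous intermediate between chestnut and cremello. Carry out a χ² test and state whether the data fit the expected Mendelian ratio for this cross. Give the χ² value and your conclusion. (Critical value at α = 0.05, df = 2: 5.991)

With incomplete dominance, a heterozygote × heterozygote cross gives a 1:2:1 phenotypic ratio.
Under the 1:2:1 hypothesis (Σ ratio = 4, N = 360):
  chestnut: 360 × 1/4 = 90
  palomino: 360 × 2/4 = 180
  cremello: 360 × 1/4 = 90
χ² = Σ (O − E)² / E
  chestnut: (69 − 90)² / 90 = 4.9000
  palomino: (229 − 180)² / 180 = 13.3389
  cremello: (62 − 90)² / 90 = 8.7111
χ² = 4.9000 + 13.3389 + 8.7111 = 26.950
Degrees of freedom = 3 − 1 = 2; critical value at α = 0.05 is 5.991.
Since 26.950 > 5.991, we reject the null hypothesis — the data do not fit the 1:2:1 ratio.

26.950; not consistent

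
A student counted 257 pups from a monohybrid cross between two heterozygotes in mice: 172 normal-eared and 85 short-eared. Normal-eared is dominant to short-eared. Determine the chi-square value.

8.935

For a monohybrid cross between heterozygotes with complete dominance, the expected phenotypic ratio is 3:1.
Total ratio parts = 4. Expected numbers out of 257:
  normal-eared: 257 × 3/4 = 192.75
  short-eared: 257 × 1/4 = 64.25
χ² = Σ (O − E)² / E
  normal-eared: (172 − 192.75)² / 192.75 = 2.2338
  short-eared: (85 − 64.25)² / 64.25 = 6.7014
χ² = 2.2338 + 6.7014 = 8.9352 ≈ 8.935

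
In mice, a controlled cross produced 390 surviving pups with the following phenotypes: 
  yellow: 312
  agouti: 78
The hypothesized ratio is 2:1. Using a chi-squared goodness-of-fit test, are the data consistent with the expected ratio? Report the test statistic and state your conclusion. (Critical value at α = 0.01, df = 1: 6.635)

31.200; not consistent

Total ratio parts = 3. Expected numbers out of 390:
  yellow: 390 × 2/3 = 260
  agouti: 390 × 1/3 = 130
χ² = Σ (O − E)² / E
  yellow: (312 − 260)² / 260 = 10.4000
  agouti: (78 − 130)² / 130 = 20.8000
χ² = 10.4000 + 20.8000 = 31.200
Degrees of freedom = 2 − 1 = 1; critical value at α = 0.01 is 6.635.
Since 31.200 > 6.635, we reject the null hypothesis — the data do not fit the 2:1 ratio.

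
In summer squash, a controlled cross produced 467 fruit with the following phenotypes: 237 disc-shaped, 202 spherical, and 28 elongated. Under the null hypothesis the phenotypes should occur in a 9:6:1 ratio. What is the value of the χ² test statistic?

Total ratio parts = 16. Expected numbers out of 467:
  disc-shaped: 467 × 9/16 = 262.6875
  spherical: 467 × 6/16 = 175.125
  elongated: 467 × 1/16 = 29.1875
χ² = Σ (O − E)² / E
  disc-shaped: (237 − 262.6875)² / 262.6875 = 2.5119
  spherical: (202 − 175.125)² / 175.125 = 4.1243
  elongated: (28 − 29.1875)² / 29.1875 = 0.0483
χ² = 2.5119 + 4.1243 + 0.0483 = 6.6845 ≈ 6.685

6.685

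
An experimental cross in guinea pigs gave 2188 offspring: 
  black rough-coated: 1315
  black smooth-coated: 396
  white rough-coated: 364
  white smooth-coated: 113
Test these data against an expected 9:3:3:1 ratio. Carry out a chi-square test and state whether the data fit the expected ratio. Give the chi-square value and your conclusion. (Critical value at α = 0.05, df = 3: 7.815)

Expected counts for N = 2188 under a 9:3:3:1 ratio (total parts = 16):
  black rough-coated: 2188 × 9/16 = 1230.75
  black smooth-coated: 2188 × 3/16 = 410.25
  white rough-coated: 2188 × 3/16 = 410.25
  white smooth-coated: 2188 × 1/16 = 136.75
χ² = Σ (O − E)² / E
  black rough-coated: (1315 − 1230.75)² / 1230.75 = 5.7673
  black smooth-coated: (396 − 410.25)² / 410.25 = 0.4950
  white rough-coated: (364 − 410.25)² / 410.25 = 5.2140
  white smooth-coated: (113 − 136.75)² / 136.75 = 4.1248
χ² = 5.7673 + 0.4950 + 5.2140 + 4.1248 = 15.6011 ≈ 15.601
Degrees of freedom = 4 − 1 = 3; critical value at α = 0.05 is 7.815.
Since 15.601 > 7.815, we reject the null hypothesis — the data do not fit the 9:3:3:1 ratio.

15.601; not consistent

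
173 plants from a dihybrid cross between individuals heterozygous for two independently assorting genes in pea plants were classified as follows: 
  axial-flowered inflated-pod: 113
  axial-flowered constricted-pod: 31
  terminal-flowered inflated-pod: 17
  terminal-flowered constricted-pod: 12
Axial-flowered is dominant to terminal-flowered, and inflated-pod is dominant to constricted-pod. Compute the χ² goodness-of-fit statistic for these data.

A dihybrid F₂ with independent assortment and complete dominance at both loci gives a 9:3:3:1 phenotypic ratio.
Under the 9:3:3:1 hypothesis (Σ ratio = 16, N = 173):
  axial-flowered inflated-pod: 173 × 9/16 = 97.3125
  axial-flowered constricted-pod: 173 × 3/16 = 32.4375
  terminal-flowered inflated-pod: 173 × 3/16 = 32.4375
  terminal-flowered constricted-pod: 173 × 1/16 = 10.8125
χ² = Σ (O − E)² / E
  axial-flowered inflated-pod: (113 − 97.3125)² / 97.3125 = 2.5289
  axial-flowered constricted-pod: (31 − 32.4375)² / 32.4375 = 0.0637
  terminal-flowered inflated-pod: (17 − 32.4375)² / 32.4375 = 7.3469
  terminal-flowered constricted-pod: (12 − 10.8125)² / 10.8125 = 0.1304
χ² = 2.5289 + 0.0637 + 7.3469 + 0.1304 = 10.0699 ≈ 10.070

10.070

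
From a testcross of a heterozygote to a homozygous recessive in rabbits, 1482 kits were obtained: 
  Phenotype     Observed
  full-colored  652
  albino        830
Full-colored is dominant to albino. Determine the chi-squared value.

A testcross of a heterozygote (Aa × aa) gives a 1:1 phenotypic ratio.
The 1:1 ratio has 2 parts, so with N = 1482 the expected counts are:
  full-colored: 1482 × 1/2 = 741
  albino: 1482 × 1/2 = 741
χ² = Σ (O − E)² / E
  full-colored: (652 − 741)² / 741 = 10.6896
  albino: (830 − 741)² / 741 = 10.6896
χ² = 10.6896 + 10.6896 = 21.3792 ≈ 21.379

21.379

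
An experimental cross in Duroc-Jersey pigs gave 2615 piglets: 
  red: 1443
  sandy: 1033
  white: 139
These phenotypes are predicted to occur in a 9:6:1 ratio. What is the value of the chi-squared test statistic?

Under the 9:6:1 hypothesis (Σ ratio = 16, N = 2615):
  red: 2615 × 9/16 = 1470.9375
  sandy: 2615 × 6/16 = 980.625
  white: 2615 × 1/16 = 163.4375
χ² = Σ (O − E)² / E
  red: (1443 − 1470.9375)² / 1470.9375 = 0.5306
  sandy: (1033 − 980.625)² / 980.625 = 2.7973
  white: (139 − 163.4375)² / 163.4375 = 3.6539
χ² = 0.5306 + 2.7973 + 3.6539 = 6.9818 ≈ 6.982

6.982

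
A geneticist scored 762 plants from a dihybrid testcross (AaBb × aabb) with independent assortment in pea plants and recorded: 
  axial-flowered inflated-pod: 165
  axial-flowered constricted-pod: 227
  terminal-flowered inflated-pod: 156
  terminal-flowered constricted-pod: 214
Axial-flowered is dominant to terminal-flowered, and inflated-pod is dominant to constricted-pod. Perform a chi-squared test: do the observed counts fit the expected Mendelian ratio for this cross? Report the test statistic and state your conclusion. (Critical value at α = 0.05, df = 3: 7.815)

19.554; not consistent

A dihybrid testcross with independent assortment gives a 1:1:1:1 ratio.
Under the 1:1:1:1 hypothesis (Σ ratio = 4, N = 762):
  axial-flowered inflated-pod: 762 × 1/4 = 190.5
  axial-flowered constricted-pod: 762 × 1/4 = 190.5
  terminal-flowered inflated-pod: 762 × 1/4 = 190.5
  terminal-flowered constricted-pod: 762 × 1/4 = 190.5
χ² = Σ (O − E)² / E
  axial-flowered inflated-pod: (165 − 190.5)² / 190.5 = 3.4134
  axial-flowered constricted-pod: (227 − 190.5)² / 190.5 = 6.9934
  terminal-flowered inflated-pod: (156 − 190.5)² / 190.5 = 6.2480
  terminal-flowered constricted-pod: (214 − 190.5)² / 190.5 = 2.8990
χ² = 3.4134 + 6.9934 + 6.2480 + 2.8990 = 19.5538 ≈ 19.554
Degrees of freedom = 4 − 1 = 3; critical value at α = 0.05 is 7.815.
Since 19.554 > 7.815, we reject the null hypothesis — the data do not fit the 1:1:1:1 ratio.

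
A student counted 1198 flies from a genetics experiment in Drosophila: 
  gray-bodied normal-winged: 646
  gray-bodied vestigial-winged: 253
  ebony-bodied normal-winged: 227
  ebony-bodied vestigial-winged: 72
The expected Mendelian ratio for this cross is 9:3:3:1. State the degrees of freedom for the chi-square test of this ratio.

A goodness-of-fit test with 4 phenotype classes has df = 4 − 1 = 3.

3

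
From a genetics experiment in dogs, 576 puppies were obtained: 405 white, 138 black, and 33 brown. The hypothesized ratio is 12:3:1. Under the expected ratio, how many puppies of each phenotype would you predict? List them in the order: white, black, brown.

432, 108, 36

The 12:3:1 ratio has 16 parts, so with N = 576 the expected counts are:
  white: 576 × 12/16 = 432
  black: 576 × 3/16 = 108
  brown: 576 × 1/16 = 36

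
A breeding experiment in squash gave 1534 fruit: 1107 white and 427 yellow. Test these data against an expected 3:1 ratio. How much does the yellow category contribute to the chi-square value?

4.934

Under the 3:1 hypothesis (Σ ratio = 4, N = 1534):
  white: 1534 × 3/4 = 1150.5
  yellow: 1534 × 1/4 = 383.5
Contribution of yellow: (427 − 383.5)² / 383.5 = 4.9342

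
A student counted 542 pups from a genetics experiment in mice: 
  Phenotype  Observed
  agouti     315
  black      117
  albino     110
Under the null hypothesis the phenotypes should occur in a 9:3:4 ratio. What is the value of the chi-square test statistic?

7.461

Total ratio parts = 16. Expected numbers out of 542:
  agouti: 542 × 9/16 = 304.875
  black: 542 × 3/16 = 101.625
  albino: 542 × 4/16 = 135.5
χ² = Σ (O − E)² / E
  agouti: (315 − 304.875)² / 304.875 = 0.3363
  black: (117 − 101.625)² / 101.625 = 2.3261
  albino: (110 − 135.5)² / 135.5 = 4.7989
χ² = 0.3363 + 2.3261 + 4.7989 = 7.4613 ≈ 7.461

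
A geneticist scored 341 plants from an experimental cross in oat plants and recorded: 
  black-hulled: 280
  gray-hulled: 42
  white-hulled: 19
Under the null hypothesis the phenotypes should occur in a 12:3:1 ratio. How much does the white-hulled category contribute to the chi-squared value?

0.251

Expected counts for N = 341 under a 12:3:1 ratio (total parts = 16):
  black-hulled: 341 × 12/16 = 255.75
  gray-hulled: 341 × 3/16 = 63.9375
  white-hulled: 341 × 1/16 = 21.3125
Contribution of white-hulled: (19 − 21.3125)² / 21.3125 = 0.2509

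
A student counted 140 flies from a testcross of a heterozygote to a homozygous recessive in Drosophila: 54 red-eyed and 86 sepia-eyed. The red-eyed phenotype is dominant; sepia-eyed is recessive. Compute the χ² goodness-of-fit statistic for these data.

7.314

A testcross of a heterozygote (Aa × aa) gives a 1:1 phenotypic ratio.
Under the 1:1 hypothesis (Σ ratio = 2, N = 140):
  red-eyed: 140 × 1/2 = 70
  sepia-eyed: 140 × 1/2 = 70
χ² = Σ (O − E)² / E
  red-eyed: (54 − 70)² / 70 = 3.6571
  sepia-eyed: (86 − 70)² / 70 = 3.6571
χ² = 3.6571 + 3.6571 = 7.3142 ≈ 7.314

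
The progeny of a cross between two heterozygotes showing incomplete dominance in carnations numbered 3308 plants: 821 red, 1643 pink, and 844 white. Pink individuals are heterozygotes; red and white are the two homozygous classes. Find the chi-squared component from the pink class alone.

0.073

With incomplete dominance, a heterozygote × heterozygote cross gives a 1:2:1 phenotypic ratio.
Under the 1:2:1 hypothesis (Σ ratio = 4, N = 3308):
  red: 3308 × 1/4 = 827
  pink: 3308 × 2/4 = 1654
  white: 3308 × 1/4 = 827
Contribution of pink: (1643 − 1654)² / 1654 = 0.0732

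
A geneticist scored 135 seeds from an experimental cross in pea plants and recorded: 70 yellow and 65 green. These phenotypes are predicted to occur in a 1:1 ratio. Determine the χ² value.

Under the 1:1 hypothesis (Σ ratio = 2, N = 135):
  yellow: 135 × 1/2 = 67.5
  green: 135 × 1/2 = 67.5
χ² = Σ (O − E)² / E
  yellow: (70 − 67.5)² / 67.5 = 0.0926
  green: (65 − 67.5)² / 67.5 = 0.0926
χ² = 0.0926 + 0.0926 = 0.1852 ≈ 0.185

0.185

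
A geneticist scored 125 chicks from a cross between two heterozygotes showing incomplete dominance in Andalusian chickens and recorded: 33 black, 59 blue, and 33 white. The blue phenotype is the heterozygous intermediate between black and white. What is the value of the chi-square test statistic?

With incomplete dominance, a heterozygote × heterozygote cross gives a 1:2:1 phenotypic ratio.
Under the 1:2:1 hypothesis (Σ ratio = 4, N = 125):
  black: 125 × 1/4 = 31.25
  blue: 125 × 2/4 = 62.5
  white: 125 × 1/4 = 31.25
χ² = Σ (O − E)² / E
  black: (33 − 31.25)² / 31.25 = 0.0980
  blue: (59 − 62.5)² / 62.5 = 0.1960
  white: (33 − 31.25)² / 31.25 = 0.0980
χ² = 0.0980 + 0.1960 + 0.0980 = 0.392

0.392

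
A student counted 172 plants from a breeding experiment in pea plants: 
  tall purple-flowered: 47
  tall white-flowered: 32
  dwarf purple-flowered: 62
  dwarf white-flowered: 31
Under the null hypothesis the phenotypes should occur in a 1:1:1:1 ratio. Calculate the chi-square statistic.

14.930

Expected counts for N = 172 under a 1:1:1:1 ratio (total parts = 4):
  tall purple-flowered: 172 × 1/4 = 43
  tall white-flowered: 172 × 1/4 = 43
  dwarf purple-flowered: 172 × 1/4 = 43
  dwarf white-flowered: 172 × 1/4 = 43
χ² = Σ (O − E)² / E
  tall purple-flowered: (47 − 43)² / 43 = 0.3721
  tall white-flowered: (32 − 43)² / 43 = 2.8140
  dwarf purple-flowered: (62 − 43)² / 43 = 8.3953
  dwarf white-flowered: (31 − 43)² / 43 = 3.3488
χ² = 0.3721 + 2.8140 + 8.3953 + 3.3488 = 14.9302 ≈ 14.930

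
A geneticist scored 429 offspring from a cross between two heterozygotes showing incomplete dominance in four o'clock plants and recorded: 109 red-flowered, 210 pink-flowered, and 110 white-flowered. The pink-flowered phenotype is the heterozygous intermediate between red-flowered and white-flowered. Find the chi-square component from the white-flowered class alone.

0.071

With incomplete dominance, a heterozygote × heterozygote cross gives a 1:2:1 phenotypic ratio.
Expected counts for N = 429 under a 1:2:1 ratio (total parts = 4):
  red-flowered: 429 × 1/4 = 107.25
  pink-flowered: 429 × 2/4 = 214.5
  white-flowered: 429 × 1/4 = 107.25
Contribution of white-flowered: (110 − 107.25)² / 107.25 = 0.0705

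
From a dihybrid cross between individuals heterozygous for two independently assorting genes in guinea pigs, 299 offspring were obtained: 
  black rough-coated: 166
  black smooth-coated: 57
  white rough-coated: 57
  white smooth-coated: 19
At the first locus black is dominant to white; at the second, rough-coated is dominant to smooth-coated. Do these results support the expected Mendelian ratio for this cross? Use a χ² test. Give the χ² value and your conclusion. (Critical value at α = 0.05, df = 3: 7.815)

0.065; consistent

A dihybrid F₂ with independent assortment and complete dominance at both loci gives a 9:3:3:1 phenotypic ratio.
Under the 9:3:3:1 hypothesis (Σ ratio = 16, N = 299):
  black rough-coated: 299 × 9/16 = 168.1875
  black smooth-coated: 299 × 3/16 = 56.0625
  white rough-coated: 299 × 3/16 = 56.0625
  white smooth-coated: 299 × 1/16 = 18.6875
χ² = Σ (O − E)² / E
  black rough-coated: (166 − 168.1875)² / 168.1875 = 0.0285
  black smooth-coated: (57 − 56.0625)² / 56.0625 = 0.0157
  white rough-coated: (57 − 56.0625)² / 56.0625 = 0.0157
  white smooth-coated: (19 − 18.6875)² / 18.6875 = 0.0052
χ² = 0.0285 + 0.0157 + 0.0157 + 0.0052 = 0.0651 ≈ 0.065
Degrees of freedom = 4 − 1 = 3; critical value at α = 0.05 is 7.815.
Since 0.065 < 7.815, we fail to reject the null hypothesis — the data are consistent with the 9:3:3:1 ratio.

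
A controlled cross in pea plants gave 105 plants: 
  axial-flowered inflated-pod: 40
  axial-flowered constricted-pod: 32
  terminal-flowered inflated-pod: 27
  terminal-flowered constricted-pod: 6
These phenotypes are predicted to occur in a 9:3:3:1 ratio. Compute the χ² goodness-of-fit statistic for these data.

Under the 9:3:3:1 hypothesis (Σ ratio = 16, N = 105):
  axial-flowered inflated-pod: 105 × 9/16 = 59.0625
  axial-flowered constricted-pod: 105 × 3/16 = 19.6875
  terminal-flowered inflated-pod: 105 × 3/16 = 19.6875
  terminal-flowered constricted-pod: 105 × 1/16 = 6.5625
χ² = Σ (O − E)² / E
  axial-flowered inflated-pod: (40 − 59.0625)² / 59.0625 = 6.1524
  axial-flowered constricted-pod: (32 − 19.6875)² / 19.6875 = 7.7002
  terminal-flowered inflated-pod: (27 − 19.6875)² / 19.6875 = 2.7161
  terminal-flowered constricted-pod: (6 − 6.5625)² / 6.5625 = 0.0482
χ² = 6.1524 + 7.7002 + 2.7161 + 0.0482 = 16.6169 ≈ 16.617

16.617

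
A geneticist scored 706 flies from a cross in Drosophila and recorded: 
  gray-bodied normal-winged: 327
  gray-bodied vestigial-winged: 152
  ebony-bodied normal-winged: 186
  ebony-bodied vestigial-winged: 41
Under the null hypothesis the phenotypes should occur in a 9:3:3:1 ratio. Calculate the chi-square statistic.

The 9:3:3:1 ratio has 16 parts, so with N = 706 the expected counts are:
  gray-bodied normal-winged: 706 × 9/16 = 397.125
  gray-bodied vestigial-winged: 706 × 3/16 = 132.375
  ebony-bodied normal-winged: 706 × 3/16 = 132.375
  ebony-bodied vestigial-winged: 706 × 1/16 = 44.125
χ² = Σ (O − E)² / E
  gray-bodied normal-winged: (327 − 397.125)² / 397.125 = 12.3828
  gray-bodied vestigial-winged: (152 − 132.375)² / 132.375 = 2.9095
  ebony-bodied normal-winged: (186 − 132.375)² / 132.375 = 21.7234
  ebony-bodied vestigial-winged: (41 − 44.125)² / 44.125 = 0.2213
χ² = 12.3828 + 2.9095 + 21.7234 + 0.2213 = 37.237

37.237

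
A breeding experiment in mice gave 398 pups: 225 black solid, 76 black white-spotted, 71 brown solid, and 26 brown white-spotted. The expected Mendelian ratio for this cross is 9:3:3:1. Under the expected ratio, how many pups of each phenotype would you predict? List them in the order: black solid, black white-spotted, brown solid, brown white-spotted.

Total ratio parts = 16. Expected numbers out of 398:
  black solid: 398 × 9/16 = 223.875
  black white-spotted: 398 × 3/16 = 74.625
  brown solid: 398 × 3/16 = 74.625
  brown white-spotted: 398 × 1/16 = 24.875

223.875, 74.625, 74.625, 24.875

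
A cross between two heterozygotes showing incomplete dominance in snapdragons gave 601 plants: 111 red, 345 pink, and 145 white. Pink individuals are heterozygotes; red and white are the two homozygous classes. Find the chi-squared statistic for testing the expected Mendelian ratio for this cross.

With incomplete dominance, a heterozygote × heterozygote cross gives a 1:2:1 phenotypic ratio.
Under the 1:2:1 hypothesis (Σ ratio = 4, N = 601):
  red: 601 × 1/4 = 150.25
  pink: 601 × 2/4 = 300.5
  white: 601 × 1/4 = 150.25
χ² = Σ (O − E)² / E
  red: (111 − 150.25)² / 150.25 = 10.2533
  pink: (345 − 300.5)² / 300.5 = 6.5899
  white: (145 − 150.25)² / 150.25 = 0.1834
χ² = 10.2533 + 6.5899 + 0.1834 = 17.0266 ≈ 17.027

17.027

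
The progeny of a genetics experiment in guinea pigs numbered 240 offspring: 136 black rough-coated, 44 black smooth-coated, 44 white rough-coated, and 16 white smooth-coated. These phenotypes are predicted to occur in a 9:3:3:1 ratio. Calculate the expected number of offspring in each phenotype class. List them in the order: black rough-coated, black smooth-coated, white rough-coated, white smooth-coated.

135, 45, 45, 15

The 9:3:3:1 ratio has 16 parts, so with N = 240 the expected counts are:
  black rough-coated: 240 × 9/16 = 135
  black smooth-coated: 240 × 3/16 = 45
  white rough-coated: 240 × 3/16 = 45
  white smooth-coated: 240 × 1/16 = 15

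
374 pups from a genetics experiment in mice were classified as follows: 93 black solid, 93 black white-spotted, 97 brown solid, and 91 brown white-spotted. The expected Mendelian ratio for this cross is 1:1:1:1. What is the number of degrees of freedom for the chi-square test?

3

A goodness-of-fit test with 4 phenotype classes has df = 4 − 1 = 3.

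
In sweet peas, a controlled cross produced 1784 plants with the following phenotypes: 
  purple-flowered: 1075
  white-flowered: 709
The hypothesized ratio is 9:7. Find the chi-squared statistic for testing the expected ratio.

Expected counts for N = 1784 under a 9:7 ratio (total parts = 16):
  purple-flowered: 1784 × 9/16 = 1003.5
  white-flowered: 1784 × 7/16 = 780.5
χ² = Σ (O − E)² / E
  purple-flowered: (1075 − 1003.5)² / 1003.5 = 5.0944
  white-flowered: (709 − 780.5)² / 780.5 = 6.5500
χ² = 5.0944 + 6.5500 = 11.6444 ≈ 11.644

11.644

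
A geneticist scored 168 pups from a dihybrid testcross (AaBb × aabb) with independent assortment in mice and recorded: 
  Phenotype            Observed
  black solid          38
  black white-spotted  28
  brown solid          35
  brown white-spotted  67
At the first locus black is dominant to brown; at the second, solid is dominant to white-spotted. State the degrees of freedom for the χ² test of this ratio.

3

A dihybrid testcross with independent assortment gives a 1:1:1:1 ratio.
A goodness-of-fit test with 4 phenotype classes has df = 4 − 1 = 3.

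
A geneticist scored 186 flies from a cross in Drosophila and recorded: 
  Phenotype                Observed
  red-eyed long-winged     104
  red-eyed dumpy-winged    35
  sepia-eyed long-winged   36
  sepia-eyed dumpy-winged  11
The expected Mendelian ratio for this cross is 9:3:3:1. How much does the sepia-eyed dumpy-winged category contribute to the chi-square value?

Total ratio parts = 16. Expected numbers out of 186:
  red-eyed long-winged: 186 × 9/16 = 104.625
  red-eyed dumpy-winged: 186 × 3/16 = 34.875
  sepia-eyed long-winged: 186 × 3/16 = 34.875
  sepia-eyed dumpy-winged: 186 × 1/16 = 11.625
Contribution of sepia-eyed dumpy-winged: (11 − 11.625)² / 11.625 = 0.0336

0.034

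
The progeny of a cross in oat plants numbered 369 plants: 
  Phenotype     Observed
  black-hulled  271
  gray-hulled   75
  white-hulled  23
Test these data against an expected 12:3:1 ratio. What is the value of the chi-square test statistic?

0.608

Under the 12:3:1 hypothesis (Σ ratio = 16, N = 369):
  black-hulled: 369 × 12/16 = 276.75
  gray-hulled: 369 × 3/16 = 69.1875
  white-hulled: 369 × 1/16 = 23.0625
χ² = Σ (O − E)² / E
  black-hulled: (271 − 276.75)² / 276.75 = 0.1195
  gray-hulled: (75 − 69.1875)² / 69.1875 = 0.4883
  white-hulled: (23 − 23.0625)² / 23.0625 = 0.0002
χ² = 0.1195 + 0.4883 + 0.0002 = 0.608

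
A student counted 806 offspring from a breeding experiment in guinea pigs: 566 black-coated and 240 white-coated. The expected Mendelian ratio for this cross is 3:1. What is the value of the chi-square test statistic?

Under the 3:1 hypothesis (Σ ratio = 4, N = 806):
  black-coated: 806 × 3/4 = 604.5
  white-coated: 806 × 1/4 = 201.5
χ² = Σ (O − E)² / E
  black-coated: (566 − 604.5)² / 604.5 = 2.4520
  white-coated: (240 − 201.5)² / 201.5 = 7.3561
χ² = 2.4520 + 7.3561 = 9.8081 ≈ 9.808

9.808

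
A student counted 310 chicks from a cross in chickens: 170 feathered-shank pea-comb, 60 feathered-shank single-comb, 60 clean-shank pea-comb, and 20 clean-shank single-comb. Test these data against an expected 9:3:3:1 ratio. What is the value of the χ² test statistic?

0.251

Under the 9:3:3:1 hypothesis (Σ ratio = 16, N = 310):
  feathered-shank pea-comb: 310 × 9/16 = 174.375
  feathered-shank single-comb: 310 × 3/16 = 58.125
  clean-shank pea-comb: 310 × 3/16 = 58.125
  clean-shank single-comb: 310 × 1/16 = 19.375
χ² = Σ (O − E)² / E
  feathered-shank pea-comb: (170 − 174.375)² / 174.375 = 0.1098
  feathered-shank single-comb: (60 − 58.125)² / 58.125 = 0.0605
  clean-shank pea-comb: (60 − 58.125)² / 58.125 = 0.0605
  clean-shank single-comb: (20 − 19.375)² / 19.375 = 0.0202
χ² = 0.1098 + 0.0605 + 0.0605 + 0.0202 = 0.251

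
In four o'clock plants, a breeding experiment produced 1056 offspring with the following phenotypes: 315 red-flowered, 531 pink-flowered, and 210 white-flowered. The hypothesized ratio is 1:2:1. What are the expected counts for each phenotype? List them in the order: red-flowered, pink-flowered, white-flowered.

Expected counts for N = 1056 under a 1:2:1 ratio (total parts = 4):
  red-flowered: 1056 × 1/4 = 264
  pink-flowered: 1056 × 2/4 = 528
  white-flowered: 1056 × 1/4 = 264

264, 528, 264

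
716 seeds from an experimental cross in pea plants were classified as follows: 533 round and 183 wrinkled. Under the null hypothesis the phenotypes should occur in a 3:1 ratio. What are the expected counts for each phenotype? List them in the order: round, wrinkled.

Expected counts for N = 716 under a 3:1 ratio (total parts = 4):
  round: 716 × 3/4 = 537
  wrinkled: 716 × 1/4 = 179

537, 179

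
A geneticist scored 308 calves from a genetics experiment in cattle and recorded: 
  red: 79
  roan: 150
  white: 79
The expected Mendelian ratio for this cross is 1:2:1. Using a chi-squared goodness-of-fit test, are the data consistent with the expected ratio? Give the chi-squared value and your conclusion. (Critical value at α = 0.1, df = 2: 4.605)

0.208; consistent

Under the 1:2:1 hypothesis (Σ ratio = 4, N = 308):
  red: 308 × 1/4 = 77
  roan: 308 × 2/4 = 154
  white: 308 × 1/4 = 77
χ² = Σ (O − E)² / E
  red: (79 − 77)² / 77 = 0.0519
  roan: (150 − 154)² / 154 = 0.1039
  white: (79 − 77)² / 77 = 0.0519
χ² = 0.0519 + 0.1039 + 0.0519 = 0.2077 ≈ 0.208
Degrees of freedom = 3 − 1 = 2; critical value at α = 0.1 is 4.605.
Since 0.208 < 4.605, we fail to reject the null hypothesis — the data are consistent with the 1:2:1 ratio.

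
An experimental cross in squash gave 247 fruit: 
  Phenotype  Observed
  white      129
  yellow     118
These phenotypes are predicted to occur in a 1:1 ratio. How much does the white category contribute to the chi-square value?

Total ratio parts = 2. Expected numbers out of 247:
  white: 247 × 1/2 = 123.5
  yellow: 247 × 1/2 = 123.5
Contribution of white: (129 − 123.5)² / 123.5 = 0.2449

0.245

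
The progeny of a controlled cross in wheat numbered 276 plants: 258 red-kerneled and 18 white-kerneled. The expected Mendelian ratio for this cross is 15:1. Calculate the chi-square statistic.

0.035

Total ratio parts = 16. Expected numbers out of 276:
  red-kerneled: 276 × 15/16 = 258.75
  white-kerneled: 276 × 1/16 = 17.25
χ² = Σ (O − E)² / E
  red-kerneled: (258 − 258.75)² / 258.75 = 0.0022
  white-kerneled: (18 − 17.25)² / 17.25 = 0.0326
χ² = 0.0022 + 0.0326 = 0.0348 ≈ 0.035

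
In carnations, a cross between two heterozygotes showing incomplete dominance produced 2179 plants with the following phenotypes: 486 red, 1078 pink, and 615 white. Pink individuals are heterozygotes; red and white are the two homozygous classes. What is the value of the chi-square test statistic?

15.517

With incomplete dominance, a heterozygote × heterozygote cross gives a 1:2:1 phenotypic ratio.
Expected counts for N = 2179 under a 1:2:1 ratio (total parts = 4):
  red: 2179 × 1/4 = 544.75
  pink: 2179 × 2/4 = 1089.5
  white: 2179 × 1/4 = 544.75
χ² = Σ (O − E)² / E
  red: (486 − 544.75)² / 544.75 = 6.3360
  pink: (1078 − 1089.5)² / 1089.5 = 0.1214
  white: (615 − 544.75)² / 544.75 = 9.0593
χ² = 6.3360 + 0.1214 + 9.0593 = 15.5167 ≈ 15.517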